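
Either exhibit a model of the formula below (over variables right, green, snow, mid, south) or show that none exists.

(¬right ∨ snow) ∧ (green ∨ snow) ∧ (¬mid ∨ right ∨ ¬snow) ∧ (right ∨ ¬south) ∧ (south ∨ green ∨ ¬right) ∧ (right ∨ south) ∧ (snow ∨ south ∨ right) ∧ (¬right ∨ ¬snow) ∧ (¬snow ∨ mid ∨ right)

Suppose right = False.
From the singleton clause (¬south), south = False.
That conflicts with the unit clause (south).
That branch fails; take right = True instead.
From the singleton clause (snow), snow = True.
That conflicts with the unit clause (¬snow).
Neither right = True nor right = False works.

UNSATISFIABLE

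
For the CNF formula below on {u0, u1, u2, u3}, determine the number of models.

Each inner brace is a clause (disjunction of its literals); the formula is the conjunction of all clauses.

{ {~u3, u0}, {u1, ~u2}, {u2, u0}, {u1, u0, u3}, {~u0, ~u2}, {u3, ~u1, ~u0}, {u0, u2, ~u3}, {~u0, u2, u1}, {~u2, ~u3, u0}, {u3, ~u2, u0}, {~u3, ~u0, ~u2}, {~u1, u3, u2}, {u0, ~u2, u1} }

There are 2^4 = 16 truth assignments over (u0, u1, u2, u3).
Check each against the 13 clauses (columns in the order u0, u1, u2, u3):
  F F F F  ✗ fails (u2 | u0)
  F F F T  ✗ fails (~u3 | u0)
  F F T F  ✗ fails (u1 | ~u2)
  F F T T  ✗ fails (~u3 | u0)
  F T F F  ✗ fails (u2 | u0)
  F T F T  ✗ fails (~u3 | u0)
  F T T F  ✗ fails (u3 | ~u2 | u0)
  F T T T  ✗ fails (~u3 | u0)
  T F F F  ✗ fails (~u0 | u2 | u1)
  T F F T  ✗ fails (~u0 | u2 | u1)
  T F T F  ✗ fails (u1 | ~u2)
  T F T T  ✗ fails (u1 | ~u2)
  T T F F  ✗ fails (u3 | ~u1 | ~u0)
  T T F T  ✓ satisfies all
  T T T F  ✗ fails (~u0 | ~u2)
  T T T T  ✗ fails (~u0 | ~u2)
1 of the 16 rows is a model.

1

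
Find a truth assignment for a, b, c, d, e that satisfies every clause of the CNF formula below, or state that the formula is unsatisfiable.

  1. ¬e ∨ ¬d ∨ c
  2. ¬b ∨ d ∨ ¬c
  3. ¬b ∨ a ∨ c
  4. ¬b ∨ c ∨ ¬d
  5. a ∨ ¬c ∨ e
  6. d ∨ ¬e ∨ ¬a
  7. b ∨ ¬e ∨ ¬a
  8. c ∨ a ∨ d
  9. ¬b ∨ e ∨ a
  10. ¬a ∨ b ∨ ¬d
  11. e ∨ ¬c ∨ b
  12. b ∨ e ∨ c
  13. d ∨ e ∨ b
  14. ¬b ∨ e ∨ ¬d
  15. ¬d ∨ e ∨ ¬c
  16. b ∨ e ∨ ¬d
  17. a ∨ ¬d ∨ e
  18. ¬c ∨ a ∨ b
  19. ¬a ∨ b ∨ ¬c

Try e = True.
Try d = True.
(c) alone gives c = True.
Try b = True.
No clause remains; a is free.

a=True,  b=True,  c=True,  d=True,  e=True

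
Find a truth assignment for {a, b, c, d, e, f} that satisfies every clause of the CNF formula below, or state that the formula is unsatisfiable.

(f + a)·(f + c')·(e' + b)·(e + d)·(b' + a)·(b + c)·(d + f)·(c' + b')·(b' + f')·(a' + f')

a: 1,  b: 1,  c: 0,  d: 1,  e: 1,  f: 0

Branch on f: set f = 0.
(a) alone gives a = 1.
(c') alone gives c = 0.
(b) alone gives b = 1.
(d) alone gives d = 1.
No clause remains; e is free.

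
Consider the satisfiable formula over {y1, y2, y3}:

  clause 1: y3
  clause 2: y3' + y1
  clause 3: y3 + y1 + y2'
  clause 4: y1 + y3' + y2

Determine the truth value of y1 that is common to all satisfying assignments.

True

Suppose y1 = 0.
From the singleton clause (y3), y3 = 1.
That conflicts with the unit clause (y3').
So every satisfying assignment has y1 = True.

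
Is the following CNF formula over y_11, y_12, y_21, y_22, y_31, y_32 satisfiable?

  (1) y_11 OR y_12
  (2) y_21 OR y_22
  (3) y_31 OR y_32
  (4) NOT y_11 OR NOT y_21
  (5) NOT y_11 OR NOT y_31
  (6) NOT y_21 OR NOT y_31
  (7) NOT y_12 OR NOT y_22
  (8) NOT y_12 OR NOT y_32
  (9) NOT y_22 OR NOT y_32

Case y_11 = true:
The clause (NOT y_21) is unit, so y_21 = false.
The clause (y_22) is unit, so y_22 = true.
The clause (NOT y_31) is unit, so y_31 = false.
The clause (y_32) is unit, so y_32 = true.
That conflicts with the unit clause (NOT y_32).
That branch fails; take y_11 = false instead.
The clause (y_12) is unit, so y_12 = true.
The clause (NOT y_22) is unit, so y_22 = false.
The clause (y_21) is unit, so y_21 = true.
The clause (NOT y_31) is unit, so y_31 = false.
The clause (y_32) is unit, so y_32 = true.
That conflicts with the unit clause (NOT y_32).
Both values of y_11 lead to a conflict.
No assignment satisfies every clause.

Unsatisfiable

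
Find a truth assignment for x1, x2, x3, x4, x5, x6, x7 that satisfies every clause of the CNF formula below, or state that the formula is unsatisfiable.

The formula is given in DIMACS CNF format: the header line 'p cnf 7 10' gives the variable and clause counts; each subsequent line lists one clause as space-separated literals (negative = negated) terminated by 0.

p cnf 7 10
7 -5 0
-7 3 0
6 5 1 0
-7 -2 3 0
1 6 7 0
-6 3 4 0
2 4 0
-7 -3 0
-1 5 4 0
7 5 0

UNSATISFIABLE

Suppose x7 = True.
(x3) alone gives x3 = True.
Now (¬x3) is unsatisfied and unit — conflict.
Backtrack on x7: now try x7 = False.
(¬x5) alone gives x5 = False.
Now (x5) is unsatisfied and unit — conflict.
Either choice for x7 ends in contradiction.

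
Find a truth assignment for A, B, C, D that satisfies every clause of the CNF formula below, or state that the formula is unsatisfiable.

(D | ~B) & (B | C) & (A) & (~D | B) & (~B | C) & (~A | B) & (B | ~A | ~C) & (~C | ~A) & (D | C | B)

UNSATISFIABLE

(A) alone gives A = 1.
(B) alone gives B = 1.
(D) alone gives D = 1.
(C) alone gives C = 1.
Now (~C) is unsatisfied and unit — conflict.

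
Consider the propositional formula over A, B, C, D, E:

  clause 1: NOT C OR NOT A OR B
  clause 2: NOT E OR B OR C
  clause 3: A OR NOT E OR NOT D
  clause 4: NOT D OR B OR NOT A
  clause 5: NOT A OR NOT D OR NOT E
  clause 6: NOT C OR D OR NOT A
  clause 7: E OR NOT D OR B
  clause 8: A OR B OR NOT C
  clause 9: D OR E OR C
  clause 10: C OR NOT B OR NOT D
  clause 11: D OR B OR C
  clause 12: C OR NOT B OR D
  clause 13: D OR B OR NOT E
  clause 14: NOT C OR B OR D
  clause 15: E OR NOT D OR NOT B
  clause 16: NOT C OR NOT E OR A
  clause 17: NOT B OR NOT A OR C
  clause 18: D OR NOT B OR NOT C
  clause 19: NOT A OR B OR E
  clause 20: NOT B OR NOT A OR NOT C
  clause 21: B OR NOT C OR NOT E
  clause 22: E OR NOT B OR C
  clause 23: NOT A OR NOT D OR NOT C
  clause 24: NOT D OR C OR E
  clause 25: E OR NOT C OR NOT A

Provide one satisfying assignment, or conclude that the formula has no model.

Branch on C: set C = false.
Branch on E: set E = false.
(D) alone gives D = true.
But (NOT D) is also a unit clause — contradiction.
That branch fails; take E = true instead.
(B) alone gives B = true.
(NOT D) alone gives D = false.
But (D) is also a unit clause — contradiction.
Neither E = true nor E = false works.
That branch fails; take C = true instead.
Branch on A: set A = false.
(B) alone gives B = true.
(NOT E) alone gives E = false.
(NOT D) alone gives D = false.
But (D) is also a unit clause — contradiction.
That branch fails; take A = true instead.
(B) alone gives B = true.
But (NOT B) is also a unit clause — contradiction.
Neither A = true nor A = false works.
Neither C = true nor C = false works.

UNSATISFIABLE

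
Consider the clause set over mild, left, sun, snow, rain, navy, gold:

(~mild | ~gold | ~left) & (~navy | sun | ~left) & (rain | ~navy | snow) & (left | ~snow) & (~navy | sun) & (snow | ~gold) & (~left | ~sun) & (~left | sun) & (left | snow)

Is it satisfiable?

Case left = 1:
(~sun) alone gives sun = 0.
That conflicts with the unit clause (sun).
Backtrack on left: now try left = 0.
(~snow) alone gives snow = 0.
That conflicts with the unit clause (snow).
Neither left = 1 nor left = 0 works.
No assignment satisfies every clause.

Unsatisfiable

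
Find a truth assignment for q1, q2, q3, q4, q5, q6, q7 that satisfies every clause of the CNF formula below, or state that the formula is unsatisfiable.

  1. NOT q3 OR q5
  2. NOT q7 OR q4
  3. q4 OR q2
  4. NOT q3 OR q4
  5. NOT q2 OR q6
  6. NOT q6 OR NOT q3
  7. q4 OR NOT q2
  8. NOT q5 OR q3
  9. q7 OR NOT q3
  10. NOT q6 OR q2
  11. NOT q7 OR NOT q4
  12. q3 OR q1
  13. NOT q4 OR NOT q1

UNSATISFIABLE

Branch on q3: set q3 = false.
(NOT q5) alone gives q5 = false.
(q1) alone gives q1 = true.
(NOT q4) alone gives q4 = false.
(NOT q7) alone gives q7 = false.
(q2) alone gives q2 = true.
That conflicts with the unit clause (NOT q2).
So q3 must be the other value — set q3 = true.
(q5) alone gives q5 = true.
(q4) alone gives q4 = true.
(NOT q6) alone gives q6 = false.
(NOT q2) alone gives q2 = false.
(q7) alone gives q7 = true.
That conflicts with the unit clause (NOT q7).
Either choice for q3 ends in contradiction.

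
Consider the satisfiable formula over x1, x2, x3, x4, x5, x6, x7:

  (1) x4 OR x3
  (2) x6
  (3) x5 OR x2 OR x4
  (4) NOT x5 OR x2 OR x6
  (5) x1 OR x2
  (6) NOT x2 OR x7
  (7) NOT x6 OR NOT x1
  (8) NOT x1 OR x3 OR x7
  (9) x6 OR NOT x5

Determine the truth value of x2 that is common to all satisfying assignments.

Suppose x2 = false.
Unit clause (x6) forces x6 = true.
Unit clause (x1) forces x1 = true.
Now (NOT x1) is unsatisfied and unit — conflict.
So every satisfying assignment has x2 = True.

True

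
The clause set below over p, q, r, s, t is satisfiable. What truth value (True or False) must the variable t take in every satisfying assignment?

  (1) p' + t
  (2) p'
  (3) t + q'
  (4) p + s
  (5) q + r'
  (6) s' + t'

Suppose t = 1.
The clause (p') is unit, so p = 0.
The clause (s) is unit, so s = 1.
But (s') is also a unit clause — contradiction.
So every satisfying assignment has t = False.

False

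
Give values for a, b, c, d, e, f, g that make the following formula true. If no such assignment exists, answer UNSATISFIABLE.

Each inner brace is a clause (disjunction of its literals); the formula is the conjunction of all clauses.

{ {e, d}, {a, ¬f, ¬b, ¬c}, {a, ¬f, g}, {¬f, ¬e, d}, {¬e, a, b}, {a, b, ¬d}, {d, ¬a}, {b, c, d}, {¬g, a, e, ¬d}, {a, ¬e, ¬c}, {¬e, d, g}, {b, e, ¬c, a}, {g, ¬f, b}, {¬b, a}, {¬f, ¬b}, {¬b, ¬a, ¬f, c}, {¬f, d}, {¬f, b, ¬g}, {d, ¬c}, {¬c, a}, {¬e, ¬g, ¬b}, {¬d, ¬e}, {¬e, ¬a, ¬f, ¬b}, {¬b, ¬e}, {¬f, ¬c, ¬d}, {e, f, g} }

Branch on e: set e = False.
From the singleton clause (d), d = True.
Branch on a: set a = True.
Branch on f: set f = False.
From the singleton clause (g), g = True.
Every clause is now satisfied; b, c are unconstrained.

a ↦ True,  b ↦ True,  c ↦ False,  d ↦ True,  e ↦ False,  f ↦ False,  g ↦ True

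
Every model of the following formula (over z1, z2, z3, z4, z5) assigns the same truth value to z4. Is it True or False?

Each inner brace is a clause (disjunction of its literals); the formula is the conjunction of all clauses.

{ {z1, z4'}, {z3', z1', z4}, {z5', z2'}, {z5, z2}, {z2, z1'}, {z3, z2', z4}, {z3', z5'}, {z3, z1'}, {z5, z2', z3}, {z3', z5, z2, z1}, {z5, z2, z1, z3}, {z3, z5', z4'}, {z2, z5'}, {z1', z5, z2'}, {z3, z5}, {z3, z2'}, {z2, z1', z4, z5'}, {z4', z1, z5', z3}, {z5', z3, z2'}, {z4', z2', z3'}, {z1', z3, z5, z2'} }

False

Suppose z4 = 1.
The clause (z1) is unit, so z1 = 1.
The clause (z2) is unit, so z2 = 1.
The clause (z5') is unit, so z5 = 0.
Now (z5) is unsatisfied and unit — conflict.
So every satisfying assignment has z4 = False.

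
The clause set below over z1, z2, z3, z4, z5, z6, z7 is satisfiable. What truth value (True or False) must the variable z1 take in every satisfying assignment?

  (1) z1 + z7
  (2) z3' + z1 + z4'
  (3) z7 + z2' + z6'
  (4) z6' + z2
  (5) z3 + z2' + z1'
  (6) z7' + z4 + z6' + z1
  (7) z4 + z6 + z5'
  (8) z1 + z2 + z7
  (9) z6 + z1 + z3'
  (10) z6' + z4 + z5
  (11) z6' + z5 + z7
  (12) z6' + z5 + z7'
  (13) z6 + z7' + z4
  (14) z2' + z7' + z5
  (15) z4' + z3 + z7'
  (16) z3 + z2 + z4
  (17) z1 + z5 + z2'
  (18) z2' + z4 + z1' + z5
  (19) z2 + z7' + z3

Suppose z1 = 0.
The clause (z7) is unit, so z7 = 1.
Case z3 = 0:
The clause (z4') is unit, so z4 = 0.
The clause (z6') is unit, so z6 = 0.
That conflicts with the unit clause (z6).
That branch fails; take z3 = 1 instead.
The clause (z4') is unit, so z4 = 0.
The clause (z6') is unit, so z6 = 0.
That conflicts with the unit clause (z6).
Either choice for z3 ends in contradiction.
So every satisfying assignment has z1 = True.

True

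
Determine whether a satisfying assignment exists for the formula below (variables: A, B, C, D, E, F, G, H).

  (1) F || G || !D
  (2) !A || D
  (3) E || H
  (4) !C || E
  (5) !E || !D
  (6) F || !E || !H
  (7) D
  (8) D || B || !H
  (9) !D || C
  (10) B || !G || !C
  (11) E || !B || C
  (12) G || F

Unit clause (D) forces D = true.
Unit clause (!E) forces E = false.
Unit clause (H) forces H = true.
Unit clause (!C) forces C = false.
That conflicts with the unit clause (C).
No assignment satisfies every clause.

No, unsatisfiable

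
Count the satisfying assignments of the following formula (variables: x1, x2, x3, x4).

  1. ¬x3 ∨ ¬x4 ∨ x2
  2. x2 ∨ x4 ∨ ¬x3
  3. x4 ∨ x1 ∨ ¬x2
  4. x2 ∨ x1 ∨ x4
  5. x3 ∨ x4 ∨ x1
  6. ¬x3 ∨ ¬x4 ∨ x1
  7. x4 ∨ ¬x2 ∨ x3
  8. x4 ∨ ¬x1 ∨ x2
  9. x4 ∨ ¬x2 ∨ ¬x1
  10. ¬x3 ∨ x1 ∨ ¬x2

5

There are 2^4 = 16 truth assignments over (x1, x2, x3, x4).
Check each against the 10 clauses (columns in the order x1, x2, x3, x4):
  F F F F  ✗ fails (x2 ∨ x1 ∨ x4)
  F F F T  ✓ satisfies all
  F F T F  ✗ fails (x2 ∨ x4 ∨ ¬x3)
  F F T T  ✗ fails (¬x3 ∨ ¬x4 ∨ x2)
  F T F F  ✗ fails (x4 ∨ x1 ∨ ¬x2)
  F T F T  ✓ satisfies all
  F T T F  ✗ fails (x4 ∨ x1 ∨ ¬x2)
  F T T T  ✗ fails (¬x3 ∨ ¬x4 ∨ x1)
  T F F F  ✗ fails (x4 ∨ ¬x1 ∨ x2)
  T F F T  ✓ satisfies all
  T F T F  ✗ fails (x2 ∨ x4 ∨ ¬x3)
  T F T T  ✗ fails (¬x3 ∨ ¬x4 ∨ x2)
  T T F F  ✗ fails (x4 ∨ ¬x2 ∨ x3)
  T T F T  ✓ satisfies all
  T T T F  ✗ fails (x4 ∨ ¬x2 ∨ ¬x1)
  T T T T  ✓ satisfies all
5 of the 16 rows are models.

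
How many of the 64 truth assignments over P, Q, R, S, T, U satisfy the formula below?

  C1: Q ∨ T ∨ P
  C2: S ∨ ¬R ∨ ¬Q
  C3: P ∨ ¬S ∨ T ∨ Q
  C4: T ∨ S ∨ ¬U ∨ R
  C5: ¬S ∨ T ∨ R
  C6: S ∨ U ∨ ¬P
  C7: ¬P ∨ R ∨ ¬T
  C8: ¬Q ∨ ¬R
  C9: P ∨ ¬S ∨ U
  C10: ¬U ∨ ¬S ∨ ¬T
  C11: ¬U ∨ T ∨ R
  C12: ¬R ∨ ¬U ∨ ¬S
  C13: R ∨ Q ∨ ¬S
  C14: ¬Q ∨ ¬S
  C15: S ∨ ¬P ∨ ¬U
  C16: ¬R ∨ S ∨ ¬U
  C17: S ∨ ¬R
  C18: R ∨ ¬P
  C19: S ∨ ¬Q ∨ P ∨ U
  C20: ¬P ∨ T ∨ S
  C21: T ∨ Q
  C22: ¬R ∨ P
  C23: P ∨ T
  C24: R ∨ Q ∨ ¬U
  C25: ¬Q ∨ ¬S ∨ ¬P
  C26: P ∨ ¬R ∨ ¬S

3

There are 2^6 = 64 truth assignments over (P, Q, R, S, T, U).
Split on P. With P = True, the clauses containing P are satisfied and ¬P drops from the rest; 1 of the 2^5 = 32 assignments to the other variables satisfy what remains.
With P = False, by the same count on the reduced clause set, 2 assignments work.
(One model: P=F, Q=F, R=F, S=F, T=T, U=F.)
Total: 1 + 2 = 3.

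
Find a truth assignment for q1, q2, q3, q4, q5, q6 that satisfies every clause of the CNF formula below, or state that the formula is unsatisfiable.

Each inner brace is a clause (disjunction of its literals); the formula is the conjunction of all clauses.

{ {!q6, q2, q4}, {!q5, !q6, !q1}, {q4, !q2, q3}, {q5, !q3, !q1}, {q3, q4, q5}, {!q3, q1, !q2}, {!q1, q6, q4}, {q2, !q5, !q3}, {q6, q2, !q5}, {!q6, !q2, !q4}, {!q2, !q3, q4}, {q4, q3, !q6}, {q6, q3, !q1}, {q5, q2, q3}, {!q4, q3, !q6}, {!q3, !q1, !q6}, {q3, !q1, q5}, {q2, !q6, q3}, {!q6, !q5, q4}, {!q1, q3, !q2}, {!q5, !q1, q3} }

q1 ↦ false, q2 ↦ true, q3 ↦ false, q4 ↦ true, q5 ↦ false, q6 ↦ false

Suppose q6 = false.
Suppose q1 = false.
Suppose q3 = false.
Suppose q4 = true.
Suppose q2 = true.
All clauses hold; q5 can take either value.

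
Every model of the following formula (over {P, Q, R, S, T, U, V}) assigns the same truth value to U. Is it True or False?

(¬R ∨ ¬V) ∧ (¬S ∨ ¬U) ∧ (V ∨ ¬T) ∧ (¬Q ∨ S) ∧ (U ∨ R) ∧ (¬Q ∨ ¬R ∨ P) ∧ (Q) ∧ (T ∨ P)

False

Suppose U = True.
From the singleton clause (¬S), S = False.
From the singleton clause (¬Q), Q = False.
Now (Q) is unsatisfied and unit — conflict.
So every satisfying assignment has U = False.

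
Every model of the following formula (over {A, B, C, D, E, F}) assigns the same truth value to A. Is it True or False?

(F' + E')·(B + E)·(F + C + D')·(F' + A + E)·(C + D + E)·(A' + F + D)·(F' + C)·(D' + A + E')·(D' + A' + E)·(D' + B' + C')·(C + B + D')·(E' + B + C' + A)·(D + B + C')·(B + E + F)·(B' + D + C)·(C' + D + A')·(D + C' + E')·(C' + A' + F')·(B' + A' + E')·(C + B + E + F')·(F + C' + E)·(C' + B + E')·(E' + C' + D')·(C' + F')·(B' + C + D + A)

False

Suppose A = 1.
Case F = 0:
From the singleton clause (D), D = 1.
From the singleton clause (C), C = 1.
From the singleton clause (E), E = 1.
That conflicts with the unit clause (E').
So F must be the other value — set F = 1.
From the singleton clause (E'), E = 0.
From the singleton clause (B), B = 1.
From the singleton clause (C), C = 1.
That conflicts with the unit clause (C').
Neither F = 1 nor F = 0 works.
So every satisfying assignment has A = False.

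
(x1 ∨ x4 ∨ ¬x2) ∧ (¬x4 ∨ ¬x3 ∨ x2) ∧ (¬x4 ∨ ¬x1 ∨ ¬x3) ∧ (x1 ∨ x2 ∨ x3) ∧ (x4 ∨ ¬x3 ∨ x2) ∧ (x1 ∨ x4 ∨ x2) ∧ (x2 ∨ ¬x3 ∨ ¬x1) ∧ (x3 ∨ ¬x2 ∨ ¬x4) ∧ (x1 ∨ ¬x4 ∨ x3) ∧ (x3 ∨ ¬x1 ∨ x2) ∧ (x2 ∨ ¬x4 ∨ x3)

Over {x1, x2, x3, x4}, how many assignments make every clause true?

There are 2^4 = 16 truth assignments over (x1, x2, x3, x4).
Split on x4. With x4 = True, the clauses containing x4 are satisfied and ¬x4 drops from the rest; 1 of the 2^3 = 8 assignments to the other variables satisfy what remains.
With x4 = False, by the same count on the reduced clause set, 2 assignments work.
Total: 1 + 2 = 3.

3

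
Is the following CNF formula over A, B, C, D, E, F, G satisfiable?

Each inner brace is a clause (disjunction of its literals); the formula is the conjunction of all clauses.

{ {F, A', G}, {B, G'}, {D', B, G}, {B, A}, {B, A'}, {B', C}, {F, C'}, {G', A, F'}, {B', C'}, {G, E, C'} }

No, unsatisfiable

Case B = 1:
Unit clause (C) forces C = 1.
That conflicts with the unit clause (C').
So B must be the other value — set B = 0.
Unit clause (G') forces G = 0.
Unit clause (D') forces D = 0.
Unit clause (A) forces A = 1.
That conflicts with the unit clause (A').
Either choice for B ends in contradiction.
No assignment satisfies every clause.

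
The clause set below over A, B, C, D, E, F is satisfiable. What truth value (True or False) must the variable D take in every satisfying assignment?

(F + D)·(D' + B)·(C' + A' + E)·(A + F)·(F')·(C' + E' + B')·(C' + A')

Suppose D = 0.
(F) alone gives F = 1.
Now (F') is unsatisfied and unit — conflict.
So every satisfying assignment has D = True.

True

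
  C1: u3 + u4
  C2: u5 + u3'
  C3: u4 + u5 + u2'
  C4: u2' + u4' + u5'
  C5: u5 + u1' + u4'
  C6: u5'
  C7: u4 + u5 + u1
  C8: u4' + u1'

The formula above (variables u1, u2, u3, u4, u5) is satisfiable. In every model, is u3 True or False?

False

Suppose u3 = 1.
The clause (u5) is unit, so u5 = 1.
Now (u5') is unsatisfied and unit — conflict.
So every satisfying assignment has u3 = False.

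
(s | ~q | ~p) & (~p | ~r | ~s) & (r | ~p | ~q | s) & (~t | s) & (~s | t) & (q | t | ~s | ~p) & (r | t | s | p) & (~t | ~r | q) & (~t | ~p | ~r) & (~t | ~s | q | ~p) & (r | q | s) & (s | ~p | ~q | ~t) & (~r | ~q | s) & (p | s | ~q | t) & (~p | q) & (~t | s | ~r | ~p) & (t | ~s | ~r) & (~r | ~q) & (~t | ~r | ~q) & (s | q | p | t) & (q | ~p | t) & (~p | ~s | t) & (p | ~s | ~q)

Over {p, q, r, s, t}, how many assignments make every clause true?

There are 2^5 = 32 truth assignments over (p, q, r, s, t).
Split on p. With p = 1, the clauses containing p are satisfied and ~p drops from the rest; 1 of the 2^4 = 16 assignments to the other variables satisfy what remains.
With p = 0, by the same count on the reduced clause set, 1 assignment works.
(One model: p=F, q=F, r=F, s=T, t=T.)
Total: 1 + 1 = 2.

2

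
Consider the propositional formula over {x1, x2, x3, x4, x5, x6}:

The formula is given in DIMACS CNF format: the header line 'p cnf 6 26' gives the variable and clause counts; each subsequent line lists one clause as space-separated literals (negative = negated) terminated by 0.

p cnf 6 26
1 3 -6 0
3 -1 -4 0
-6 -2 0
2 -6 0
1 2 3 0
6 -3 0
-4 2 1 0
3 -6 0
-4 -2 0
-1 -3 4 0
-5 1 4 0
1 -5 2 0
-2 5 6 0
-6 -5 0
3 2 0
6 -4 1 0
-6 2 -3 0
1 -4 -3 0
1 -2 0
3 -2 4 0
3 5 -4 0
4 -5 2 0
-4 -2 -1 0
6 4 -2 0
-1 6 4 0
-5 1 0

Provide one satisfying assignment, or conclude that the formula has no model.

UNSATISFIABLE

Branch on x6: set x6 = False.
From the singleton clause (¬x3), x3 = False.
From the singleton clause (x2), x2 = True.
From the singleton clause (¬x4), x4 = False.
Now (x4) is unsatisfied and unit — conflict.
So x6 must be the other value — set x6 = True.
From the singleton clause (¬x2), x2 = False.
Now (x2) is unsatisfied and unit — conflict.
Both values of x6 lead to a conflict.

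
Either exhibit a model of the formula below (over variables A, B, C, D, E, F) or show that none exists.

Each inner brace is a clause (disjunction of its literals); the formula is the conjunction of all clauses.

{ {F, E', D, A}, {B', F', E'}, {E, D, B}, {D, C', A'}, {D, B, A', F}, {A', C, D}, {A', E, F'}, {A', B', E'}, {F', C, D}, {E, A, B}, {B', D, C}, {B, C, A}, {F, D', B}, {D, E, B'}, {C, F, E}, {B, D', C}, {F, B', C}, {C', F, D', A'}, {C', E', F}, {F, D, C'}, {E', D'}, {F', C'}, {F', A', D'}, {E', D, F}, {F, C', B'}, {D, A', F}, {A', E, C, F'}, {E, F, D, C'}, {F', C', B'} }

Try E = 0.
Try D = 1.
Try A = 0.
(B) alone gives B = 1.
Try C = 0.
(F) alone gives F = 1.
Every clause now holds.

A=0; B=1; C=0; D=1; E=0; F=1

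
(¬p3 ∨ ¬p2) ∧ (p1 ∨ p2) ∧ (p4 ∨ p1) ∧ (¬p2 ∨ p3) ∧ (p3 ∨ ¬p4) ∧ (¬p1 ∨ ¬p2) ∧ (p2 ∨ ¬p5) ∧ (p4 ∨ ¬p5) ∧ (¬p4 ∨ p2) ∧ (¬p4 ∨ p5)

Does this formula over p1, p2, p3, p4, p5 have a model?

Branch on p3: set p3 = True.
(¬p2) alone gives p2 = False.
(p1) alone gives p1 = True.
(¬p5) alone gives p5 = False.
(¬p4) alone gives p4 = False.
Every clause now holds.
A satisfying assignment: p1: True; p2: False; p3: True; p4: False; p5: False.

Satisfiable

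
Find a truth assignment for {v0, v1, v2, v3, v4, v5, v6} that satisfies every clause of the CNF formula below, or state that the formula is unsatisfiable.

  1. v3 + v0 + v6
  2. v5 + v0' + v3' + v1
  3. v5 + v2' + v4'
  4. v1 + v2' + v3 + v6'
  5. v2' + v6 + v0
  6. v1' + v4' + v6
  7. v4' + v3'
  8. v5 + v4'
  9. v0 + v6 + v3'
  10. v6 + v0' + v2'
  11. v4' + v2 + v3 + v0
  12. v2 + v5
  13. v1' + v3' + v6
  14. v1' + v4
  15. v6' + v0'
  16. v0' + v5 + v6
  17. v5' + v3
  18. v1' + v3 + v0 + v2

Branch on v4: set v4 = 0.
(v1') alone gives v1 = 0.
Branch on v2: set v2 = 1.
Branch on v3: set v3 = 1.
Branch on v5: set v5 = 0.
(v0') alone gives v0 = 0.
(v6) alone gives v6 = 1.
This assignment satisfies each clause.

v0: 0,  v1: 0,  v2: 1,  v3: 1,  v4: 0,  v5: 0,  v6: 1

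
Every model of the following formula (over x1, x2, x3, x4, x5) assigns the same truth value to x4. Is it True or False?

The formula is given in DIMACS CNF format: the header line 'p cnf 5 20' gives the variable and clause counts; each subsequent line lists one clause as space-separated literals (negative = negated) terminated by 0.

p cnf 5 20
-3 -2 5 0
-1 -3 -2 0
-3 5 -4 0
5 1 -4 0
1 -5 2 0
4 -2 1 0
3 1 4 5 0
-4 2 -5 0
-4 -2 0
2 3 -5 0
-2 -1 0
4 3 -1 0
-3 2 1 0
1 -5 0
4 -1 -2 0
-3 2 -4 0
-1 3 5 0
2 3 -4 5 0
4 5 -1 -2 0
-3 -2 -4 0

False

Suppose x4 = True.
The clause (¬x2) is unit, so x2 = False.
The clause (¬x5) is unit, so x5 = False.
The clause (¬x3) is unit, so x3 = False.
That conflicts with the unit clause (x3).
So every satisfying assignment has x4 = False.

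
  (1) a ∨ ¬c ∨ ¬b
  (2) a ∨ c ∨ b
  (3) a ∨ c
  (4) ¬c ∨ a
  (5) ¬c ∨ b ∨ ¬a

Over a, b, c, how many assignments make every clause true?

3

There are 2^3 = 8 truth assignments over (a, b, c).
Check each against the 5 clauses (columns in the order a, b, c):
  F F F  ✗ fails (a ∨ c ∨ b)
  F F T  ✗ fails (¬c ∨ a)
  F T F  ✗ fails (a ∨ c)
  F T T  ✗ fails (a ∨ ¬c ∨ ¬b)
  T F F  ✓ satisfies all
  T F T  ✗ fails (¬c ∨ b ∨ ¬a)
  T T F  ✓ satisfies all
  T T T  ✓ satisfies all
3 of the 8 rows are models.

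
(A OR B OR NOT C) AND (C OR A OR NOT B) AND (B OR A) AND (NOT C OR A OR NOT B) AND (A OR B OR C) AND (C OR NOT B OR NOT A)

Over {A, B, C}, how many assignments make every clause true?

There are 2^3 = 8 truth assignments over (A, B, C).
Check each against the 6 clauses (columns in the order A, B, C):
  F F F  ✗ fails (B OR A)
  F F T  ✗ fails (A OR B OR NOT C)
  F T F  ✗ fails (C OR A OR NOT B)
  F T T  ✗ fails (NOT C OR A OR NOT B)
  T F F  ✓ satisfies all
  T F T  ✓ satisfies all
  T T F  ✗ fails (C OR NOT B OR NOT A)
  T T T  ✓ satisfies all
3 of the 8 rows are models.

3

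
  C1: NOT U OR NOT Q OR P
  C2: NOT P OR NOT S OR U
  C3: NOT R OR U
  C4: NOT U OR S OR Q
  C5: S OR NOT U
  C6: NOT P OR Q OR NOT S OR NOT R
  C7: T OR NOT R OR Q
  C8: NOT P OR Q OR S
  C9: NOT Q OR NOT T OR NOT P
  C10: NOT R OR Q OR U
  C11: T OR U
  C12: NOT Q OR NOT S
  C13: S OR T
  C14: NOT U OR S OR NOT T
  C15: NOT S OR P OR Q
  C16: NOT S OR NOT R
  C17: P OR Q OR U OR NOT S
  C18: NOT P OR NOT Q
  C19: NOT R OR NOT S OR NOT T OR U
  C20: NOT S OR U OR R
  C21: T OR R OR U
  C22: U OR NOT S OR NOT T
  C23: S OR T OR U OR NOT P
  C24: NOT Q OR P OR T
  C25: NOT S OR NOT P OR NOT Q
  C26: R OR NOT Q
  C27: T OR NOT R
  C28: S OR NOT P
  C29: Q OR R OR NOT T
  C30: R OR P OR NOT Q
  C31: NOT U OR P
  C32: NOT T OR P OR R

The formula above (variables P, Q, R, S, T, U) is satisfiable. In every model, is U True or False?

True

Suppose U = false.
From the singleton clause (NOT R), R = false.
From the singleton clause (T), T = true.
From the singleton clause (NOT S), S = false.
From the singleton clause (NOT Q), Q = false.
Now (Q) is unsatisfied and unit — conflict.
So every satisfying assignment has U = True.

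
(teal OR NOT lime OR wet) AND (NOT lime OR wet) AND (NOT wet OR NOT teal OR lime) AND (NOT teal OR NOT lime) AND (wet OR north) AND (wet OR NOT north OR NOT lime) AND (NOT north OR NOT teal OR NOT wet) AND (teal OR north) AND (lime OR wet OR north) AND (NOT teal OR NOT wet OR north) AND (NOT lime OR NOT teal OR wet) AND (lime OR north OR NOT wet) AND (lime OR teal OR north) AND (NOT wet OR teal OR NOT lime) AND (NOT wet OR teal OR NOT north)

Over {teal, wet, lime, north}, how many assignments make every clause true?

2

There are 2^4 = 16 truth assignments over (teal, wet, lime, north).
Check each against the 15 clauses (columns in the order teal, wet, lime, north):
  F F F F  ✗ fails (wet OR north)
  F F F T  ✓ satisfies all
  F F T F  ✗ fails (teal OR NOT lime OR wet)
  F F T T  ✗ fails (teal OR NOT lime OR wet)
  F T F F  ✗ fails (teal OR north)
  F T F T  ✗ fails (NOT wet OR teal OR NOT north)
  F T T F  ✗ fails (teal OR north)
  F T T T  ✗ fails (NOT wet OR teal OR NOT lime)
  T F F F  ✗ fails (wet OR north)
  T F F T  ✓ satisfies all
  T F T F  ✗ fails (NOT lime OR wet)
  T F T T  ✗ fails (NOT lime OR wet)
  T T F F  ✗ fails (NOT wet OR NOT teal OR lime)
  T T F T  ✗ fails (NOT wet OR NOT teal OR lime)
  T T T F  ✗ fails (NOT teal OR NOT lime)
  T T T T  ✗ fails (NOT teal OR NOT lime)
2 of the 16 rows are models.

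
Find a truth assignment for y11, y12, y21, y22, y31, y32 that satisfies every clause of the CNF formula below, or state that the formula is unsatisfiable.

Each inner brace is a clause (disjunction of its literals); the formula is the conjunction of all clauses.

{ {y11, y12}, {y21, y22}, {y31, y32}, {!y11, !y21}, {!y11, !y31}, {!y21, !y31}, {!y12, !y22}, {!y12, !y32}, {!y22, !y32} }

Branch on y11: set y11 = true.
(!y21) alone gives y21 = false.
(y22) alone gives y22 = true.
(!y31) alone gives y31 = false.
(y32) alone gives y32 = true.
But (!y32) is also a unit clause — contradiction.
That branch fails; take y11 = false instead.
(y12) alone gives y12 = true.
(!y22) alone gives y22 = false.
(y21) alone gives y21 = true.
(!y31) alone gives y31 = false.
(y32) alone gives y32 = true.
But (!y32) is also a unit clause — contradiction.
Both values of y11 lead to a conflict.

UNSATISFIABLE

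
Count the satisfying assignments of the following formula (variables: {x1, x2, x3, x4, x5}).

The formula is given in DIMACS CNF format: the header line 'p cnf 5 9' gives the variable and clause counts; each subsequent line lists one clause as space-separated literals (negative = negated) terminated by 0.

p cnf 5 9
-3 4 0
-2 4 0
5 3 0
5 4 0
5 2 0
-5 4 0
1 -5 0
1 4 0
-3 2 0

There are 2^5 = 32 truth assignments over (x1, x2, x3, x4, x5).
Split on x3. With x3 = True, the clauses containing x3 are satisfied and ¬x3 drops from the rest; 3 of the 2^4 = 16 assignments to the other variables satisfy what remains.
With x3 = False, by the same count on the reduced clause set, 2 assignments work.
Total: 3 + 2 = 5.

5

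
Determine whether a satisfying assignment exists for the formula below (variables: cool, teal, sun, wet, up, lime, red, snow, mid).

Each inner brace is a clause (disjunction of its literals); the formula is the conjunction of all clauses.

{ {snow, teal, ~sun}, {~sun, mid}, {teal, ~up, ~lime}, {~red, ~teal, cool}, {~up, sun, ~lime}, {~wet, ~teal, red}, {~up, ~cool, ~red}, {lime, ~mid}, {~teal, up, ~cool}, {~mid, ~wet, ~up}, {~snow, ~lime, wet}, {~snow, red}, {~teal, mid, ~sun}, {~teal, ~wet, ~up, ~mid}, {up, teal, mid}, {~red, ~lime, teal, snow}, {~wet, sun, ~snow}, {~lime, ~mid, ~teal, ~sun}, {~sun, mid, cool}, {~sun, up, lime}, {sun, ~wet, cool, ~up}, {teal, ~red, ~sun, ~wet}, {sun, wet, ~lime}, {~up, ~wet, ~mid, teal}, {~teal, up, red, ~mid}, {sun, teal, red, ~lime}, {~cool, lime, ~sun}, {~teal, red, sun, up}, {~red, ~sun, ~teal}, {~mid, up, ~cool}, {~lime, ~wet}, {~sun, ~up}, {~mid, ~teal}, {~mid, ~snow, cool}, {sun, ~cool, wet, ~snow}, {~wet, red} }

Satisfiable

Branch on sun: set sun = 0.
Branch on up: set up = 1.
(~lime) alone gives lime = 0.
(~mid) alone gives mid = 0.
Branch on cool: set cool = 0.
(~wet) alone gives wet = 0.
Branch on red: set red = 0.
(~snow) alone gives snow = 0.
Every clause is now satisfied; teal is unconstrained.
A satisfying assignment: cool ↦ 0; teal ↦ 1; sun ↦ 0; wet ↦ 0; up ↦ 1; lime ↦ 0; red ↦ 0; snow ↦ 0; mid ↦ 0.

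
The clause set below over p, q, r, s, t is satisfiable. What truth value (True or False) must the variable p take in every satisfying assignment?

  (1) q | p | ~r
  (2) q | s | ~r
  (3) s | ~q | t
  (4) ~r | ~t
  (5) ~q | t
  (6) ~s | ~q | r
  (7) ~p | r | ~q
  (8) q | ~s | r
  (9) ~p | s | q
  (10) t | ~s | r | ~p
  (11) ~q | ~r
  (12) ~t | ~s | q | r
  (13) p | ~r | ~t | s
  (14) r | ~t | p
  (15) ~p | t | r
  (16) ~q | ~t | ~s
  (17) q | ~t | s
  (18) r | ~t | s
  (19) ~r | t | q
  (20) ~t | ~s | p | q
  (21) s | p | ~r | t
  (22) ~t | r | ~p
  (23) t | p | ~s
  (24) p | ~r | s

Suppose p = 1.
Case r = 0:
From the singleton clause (~q), q = 0.
From the singleton clause (~s), s = 0.
That conflicts with the unit clause (s).
So r must be the other value — set r = 1.
From the singleton clause (~t), t = 0.
From the singleton clause (~q), q = 0.
That conflicts with the unit clause (q).
Both values of r lead to a conflict.
So every satisfying assignment has p = False.

False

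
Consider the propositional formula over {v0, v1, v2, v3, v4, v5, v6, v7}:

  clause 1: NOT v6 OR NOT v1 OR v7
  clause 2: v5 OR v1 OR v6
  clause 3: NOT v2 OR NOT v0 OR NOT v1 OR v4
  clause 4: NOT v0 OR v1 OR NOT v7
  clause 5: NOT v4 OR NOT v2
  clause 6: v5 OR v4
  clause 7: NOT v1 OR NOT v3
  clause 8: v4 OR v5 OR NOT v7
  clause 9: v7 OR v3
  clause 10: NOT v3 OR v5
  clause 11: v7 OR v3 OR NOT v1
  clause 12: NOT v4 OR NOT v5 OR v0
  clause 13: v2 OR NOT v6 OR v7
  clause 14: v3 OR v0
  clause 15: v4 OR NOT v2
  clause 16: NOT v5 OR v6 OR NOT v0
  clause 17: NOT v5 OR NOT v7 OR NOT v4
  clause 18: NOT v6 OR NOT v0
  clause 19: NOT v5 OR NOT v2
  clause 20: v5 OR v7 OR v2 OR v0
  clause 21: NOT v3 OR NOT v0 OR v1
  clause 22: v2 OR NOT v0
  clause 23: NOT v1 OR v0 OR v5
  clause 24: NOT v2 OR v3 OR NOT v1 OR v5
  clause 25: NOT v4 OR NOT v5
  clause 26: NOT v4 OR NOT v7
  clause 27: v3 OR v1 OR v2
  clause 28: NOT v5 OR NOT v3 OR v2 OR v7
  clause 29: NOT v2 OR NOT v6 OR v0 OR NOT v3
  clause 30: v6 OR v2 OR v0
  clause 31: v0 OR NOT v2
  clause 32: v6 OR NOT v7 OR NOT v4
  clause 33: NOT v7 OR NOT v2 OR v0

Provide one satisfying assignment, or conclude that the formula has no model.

Try v4 = false.
From the singleton clause (v5), v5 = true.
From the singleton clause (NOT v2), v2 = false.
From the singleton clause (NOT v0), v0 = false.
From the singleton clause (v3), v3 = true.
From the singleton clause (NOT v1), v1 = false.
From the singleton clause (v7), v7 = true.
From the singleton clause (v6), v6 = true.
Every clause now holds.

v0=false, v1=false, v2=false, v3=true, v4=false, v5=true, v6=true, v7=true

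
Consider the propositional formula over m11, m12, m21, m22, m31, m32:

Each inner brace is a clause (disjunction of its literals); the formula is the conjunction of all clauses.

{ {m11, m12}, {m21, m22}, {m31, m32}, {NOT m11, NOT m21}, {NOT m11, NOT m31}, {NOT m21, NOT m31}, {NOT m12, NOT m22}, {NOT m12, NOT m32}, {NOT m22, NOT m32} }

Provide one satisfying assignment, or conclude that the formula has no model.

UNSATISFIABLE

Branch on m11: set m11 = true.
The clause (NOT m21) is unit, so m21 = false.
The clause (m22) is unit, so m22 = true.
The clause (NOT m31) is unit, so m31 = false.
The clause (m32) is unit, so m32 = true.
That conflicts with the unit clause (NOT m32).
That branch fails; take m11 = false instead.
The clause (m12) is unit, so m12 = true.
The clause (NOT m22) is unit, so m22 = false.
The clause (m21) is unit, so m21 = true.
The clause (NOT m31) is unit, so m31 = false.
The clause (m32) is unit, so m32 = true.
That conflicts with the unit clause (NOT m32).
Both values of m11 lead to a conflict.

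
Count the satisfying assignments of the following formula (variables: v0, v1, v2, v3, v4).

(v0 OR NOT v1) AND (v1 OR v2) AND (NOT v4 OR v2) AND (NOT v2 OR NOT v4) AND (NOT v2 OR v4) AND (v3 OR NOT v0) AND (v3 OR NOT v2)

1

There are 2^5 = 32 truth assignments over (v0, v1, v2, v3, v4).
Split on v2. With v2 = true, the clauses containing v2 are satisfied and NOT v2 drops from the rest; 0 of the 2^4 = 16 assignments to the other variables satisfy what remains.
With v2 = false, by the same count on the reduced clause set, 1 assignment works.
Total: 0 + 1 = 1.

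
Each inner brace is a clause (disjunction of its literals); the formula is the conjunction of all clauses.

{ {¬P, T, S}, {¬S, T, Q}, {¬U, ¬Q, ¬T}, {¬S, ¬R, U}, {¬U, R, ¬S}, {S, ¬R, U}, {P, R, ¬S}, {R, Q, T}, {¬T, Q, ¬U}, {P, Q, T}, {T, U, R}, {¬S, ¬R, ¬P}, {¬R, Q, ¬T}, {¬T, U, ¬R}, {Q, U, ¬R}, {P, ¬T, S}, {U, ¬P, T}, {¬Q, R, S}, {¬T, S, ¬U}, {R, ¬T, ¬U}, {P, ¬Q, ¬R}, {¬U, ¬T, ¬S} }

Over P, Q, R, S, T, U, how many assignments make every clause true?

3

There are 2^6 = 64 truth assignments over (P, Q, R, S, T, U).
Split on U. With U = True, the clauses containing U are satisfied and ¬U drops from the rest; 0 of the 2^5 = 32 assignments to the other variables satisfy what remains.
With U = False, by the same count on the reduced clause set, 3 assignments work.
Total: 0 + 3 = 3.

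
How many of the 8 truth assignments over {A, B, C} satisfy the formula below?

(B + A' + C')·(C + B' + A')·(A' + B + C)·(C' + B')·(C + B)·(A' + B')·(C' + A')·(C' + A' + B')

2

There are 2^3 = 8 truth assignments over (A, B, C).
Check each against the 8 clauses (columns in the order A, B, C):
  F F F  ✗ fails (C + B)
  F F T  ✓ satisfies all
  F T F  ✓ satisfies all
  F T T  ✗ fails (C' + B')
  T F F  ✗ fails (A' + B + C)
  T F T  ✗ fails (B + A' + C')
  T T F  ✗ fails (C + B' + A')
  T T T  ✗ fails (C' + B')
2 of the 8 rows are models.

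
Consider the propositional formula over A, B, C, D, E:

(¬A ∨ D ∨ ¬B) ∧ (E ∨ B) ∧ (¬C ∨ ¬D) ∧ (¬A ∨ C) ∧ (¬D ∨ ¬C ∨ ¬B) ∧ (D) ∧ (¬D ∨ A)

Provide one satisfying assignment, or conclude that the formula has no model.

The clause (D) is unit, so D = True.
The clause (¬C) is unit, so C = False.
The clause (¬A) is unit, so A = False.
Now (A) is unsatisfied and unit — conflict.

UNSATISFIABLE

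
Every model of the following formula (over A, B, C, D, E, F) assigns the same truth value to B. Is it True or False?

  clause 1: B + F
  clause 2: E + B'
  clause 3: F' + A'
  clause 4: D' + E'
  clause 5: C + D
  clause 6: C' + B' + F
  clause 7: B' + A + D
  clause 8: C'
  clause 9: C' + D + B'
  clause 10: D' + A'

Suppose B = 1.
(E) alone gives E = 1.
(D') alone gives D = 0.
(C) alone gives C = 1.
But (C') is also a unit clause — contradiction.
So every satisfying assignment has B = False.

False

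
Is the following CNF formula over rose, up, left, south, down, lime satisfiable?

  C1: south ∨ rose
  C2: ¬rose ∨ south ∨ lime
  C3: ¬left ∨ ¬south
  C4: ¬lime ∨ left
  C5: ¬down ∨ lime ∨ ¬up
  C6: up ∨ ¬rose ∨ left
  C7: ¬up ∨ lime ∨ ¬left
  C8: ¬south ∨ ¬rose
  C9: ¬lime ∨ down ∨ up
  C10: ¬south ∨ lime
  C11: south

(south) alone gives south = True.
(¬left) alone gives left = False.
(¬lime) alone gives lime = False.
But (lime) is also a unit clause — contradiction.
No assignment satisfies every clause.

No, unsatisfiable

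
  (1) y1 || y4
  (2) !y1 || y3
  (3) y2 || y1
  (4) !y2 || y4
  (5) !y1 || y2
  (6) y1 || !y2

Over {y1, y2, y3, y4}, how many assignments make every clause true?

There are 2^4 = 16 truth assignments over (y1, y2, y3, y4).
Split on y2. With y2 = true, the clauses containing y2 are satisfied and !y2 drops from the rest; 1 of the 2^3 = 8 assignments to the other variables satisfy what remains.
With y2 = false, by the same count on the reduced clause set, 0 assignments work.
(One model: y1=T, y2=T, y3=T, y4=T.)
Total: 1 + 0 = 1.

1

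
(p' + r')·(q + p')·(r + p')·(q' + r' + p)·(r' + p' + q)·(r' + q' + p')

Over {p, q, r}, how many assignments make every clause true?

3

There are 2^3 = 8 truth assignments over (p, q, r).
Check each against the 6 clauses (columns in the order p, q, r):
  F F F  ✓ satisfies all
  F F T  ✓ satisfies all
  F T F  ✓ satisfies all
  F T T  ✗ fails (q' + r' + p)
  T F F  ✗ fails (q + p')
  T F T  ✗ fails (p' + r')
  T T F  ✗ fails (r + p')
  T T T  ✗ fails (p' + r')
3 of the 8 rows are models.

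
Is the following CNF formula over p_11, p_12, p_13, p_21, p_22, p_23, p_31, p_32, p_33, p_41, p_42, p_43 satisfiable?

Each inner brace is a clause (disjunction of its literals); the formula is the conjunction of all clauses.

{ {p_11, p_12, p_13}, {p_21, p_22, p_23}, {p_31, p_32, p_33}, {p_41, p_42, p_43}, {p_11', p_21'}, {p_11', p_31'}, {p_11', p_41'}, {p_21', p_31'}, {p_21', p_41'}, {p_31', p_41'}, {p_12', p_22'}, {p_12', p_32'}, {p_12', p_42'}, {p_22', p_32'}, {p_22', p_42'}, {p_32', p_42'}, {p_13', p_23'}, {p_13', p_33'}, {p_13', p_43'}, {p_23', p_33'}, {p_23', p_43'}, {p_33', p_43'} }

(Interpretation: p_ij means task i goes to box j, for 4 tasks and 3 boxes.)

Try p_11 = 0.
Try p_12 = 1.
(p_22') alone gives p_22 = 0.
(p_32') alone gives p_32 = 0.
(p_42') alone gives p_42 = 0.
Try p_21 = 1.
(p_31') alone gives p_31 = 0.
(p_33) alone gives p_33 = 1.
(p_41') alone gives p_41 = 0.
(p_43) alone gives p_43 = 1.
That conflicts with the unit clause (p_43').
That branch fails; take p_21 = 0 instead.
(p_23) alone gives p_23 = 1.
(p_13') alone gives p_13 = 0.
(p_33') alone gives p_33 = 0.
(p_31) alone gives p_31 = 1.
(p_41') alone gives p_41 = 0.
(p_43) alone gives p_43 = 1.
That conflicts with the unit clause (p_43').
Neither p_21 = 1 nor p_21 = 0 works.
That branch fails; take p_12 = 0 instead.
(p_13) alone gives p_13 = 1.
(p_23') alone gives p_23 = 0.
(p_33') alone gives p_33 = 0.
(p_43') alone gives p_43 = 0.
Try p_21 = 1.
(p_31') alone gives p_31 = 0.
(p_32) alone gives p_32 = 1.
(p_41') alone gives p_41 = 0.
(p_42) alone gives p_42 = 1.
That conflicts with the unit clause (p_42').
That branch fails; take p_21 = 0 instead.
(p_22) alone gives p_22 = 1.
(p_32') alone gives p_32 = 0.
(p_31) alone gives p_31 = 1.
(p_41') alone gives p_41 = 0.
(p_42) alone gives p_42 = 1.
That conflicts with the unit clause (p_42').
Neither p_21 = 1 nor p_21 = 0 works.
Neither p_12 = 1 nor p_12 = 0 works.
That branch fails; take p_11 = 1 instead.
(p_21') alone gives p_21 = 0.
(p_31') alone gives p_31 = 0.
(p_41') alone gives p_41 = 0.
Try p_22 = 1.
(p_12') alone gives p_12 = 0.
(p_32') alone gives p_32 = 0.
(p_33) alone gives p_33 = 1.
(p_42') alone gives p_42 = 0.
(p_43) alone gives p_43 = 1.
That conflicts with the unit clause (p_43').
That branch fails; take p_22 = 0 instead.
(p_23) alone gives p_23 = 1.
(p_13') alone gives p_13 = 0.
(p_33') alone gives p_33 = 0.
(p_32) alone gives p_32 = 1.
(p_12') alone gives p_12 = 0.
(p_42') alone gives p_42 = 0.
(p_43) alone gives p_43 = 1.
That conflicts with the unit clause (p_43').
Neither p_22 = 1 nor p_22 = 0 works.
Neither p_11 = 1 nor p_11 = 0 works.
No assignment satisfies every clause.

Unsatisfiable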